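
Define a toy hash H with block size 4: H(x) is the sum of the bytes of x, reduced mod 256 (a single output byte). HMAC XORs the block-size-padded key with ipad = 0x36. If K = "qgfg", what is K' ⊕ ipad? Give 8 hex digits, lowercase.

Key "qgfg" = 71 67 66 67 is exactly B = 4 bytes: K' = 71 67 66 67.
XOR each byte with 0x36: 71⊕36=47, 67⊕36=51, 66⊕36=50, 67⊕36=51.

47515051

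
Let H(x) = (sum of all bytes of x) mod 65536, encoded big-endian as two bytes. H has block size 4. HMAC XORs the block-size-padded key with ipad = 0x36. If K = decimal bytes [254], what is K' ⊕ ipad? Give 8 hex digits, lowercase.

Key decimal bytes [254] = fe is 1 byte ≤ B = 4; zero-pad to 4 bytes: K' = fe 00 00 00.
XOR each byte with 0x36: fe⊕36=c8, 00⊕36=36, 00⊕36=36, 00⊕36=36.

c8363636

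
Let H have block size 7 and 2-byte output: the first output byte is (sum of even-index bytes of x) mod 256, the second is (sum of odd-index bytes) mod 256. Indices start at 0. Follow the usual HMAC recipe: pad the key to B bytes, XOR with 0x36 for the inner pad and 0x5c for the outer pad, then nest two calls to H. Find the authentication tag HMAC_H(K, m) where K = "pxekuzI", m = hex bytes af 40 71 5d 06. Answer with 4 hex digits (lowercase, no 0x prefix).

c079

Key "pxekuzI" = 70 78 65 6b 75 7a 49 is exactly B = 7 bytes: K' = 70 78 65 6b 75 7a 49.
K' ⊕ ipad = 46 4e 53 5d 43 4c 7f.  K' ⊕ opad = 2c 24 39 37 29 26 15.
Inner input = (K'⊕ipad) ∥ m = 46 4e 53 5d 43 4c 7f ∥ af 40 71 5d 06.
Inner hash: even-index sum = 504 mod 256 = 248; odd-index sum = 541 mod 256 = 29 → f8 1d.
Outer input = (K'⊕opad) ∥ inner = 2c 24 39 37 29 26 15 ∥ f8 1d.
Outer hash (tag): even-index sum = 192 mod 256 = 192; odd-index sum = 377 mod 256 = 121 → c0 79.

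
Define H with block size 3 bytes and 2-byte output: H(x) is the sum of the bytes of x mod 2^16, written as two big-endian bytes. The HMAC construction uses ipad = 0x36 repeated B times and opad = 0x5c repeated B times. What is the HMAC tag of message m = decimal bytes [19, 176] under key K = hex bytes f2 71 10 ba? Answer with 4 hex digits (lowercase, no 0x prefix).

0174

Key hex bytes f2 71 10 ba is 4 bytes > B = 3, so hash it first: H(key) = 02 2d, then zero-pad to 3 bytes: K' = 02 2d 00.
K' ⊕ ipad = 34 1b 36.  K' ⊕ opad = 5e 71 5c.
Inner input = (K'⊕ipad) ∥ m = 34 1b 36 ∥ 13 b0.
Inner hash: sum = 52+27+54+19+176 = 328 → 01 48.
Outer input = (K'⊕opad) ∥ inner = 5e 71 5c ∥ 01 48.
Outer hash (tag): sum = 94+113+92+1+72 = 372 → 01 74.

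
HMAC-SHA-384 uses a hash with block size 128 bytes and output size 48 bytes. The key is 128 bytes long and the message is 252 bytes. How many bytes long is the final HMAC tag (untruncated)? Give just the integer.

The tag is one SHA-384 digest: 48 bytes.

48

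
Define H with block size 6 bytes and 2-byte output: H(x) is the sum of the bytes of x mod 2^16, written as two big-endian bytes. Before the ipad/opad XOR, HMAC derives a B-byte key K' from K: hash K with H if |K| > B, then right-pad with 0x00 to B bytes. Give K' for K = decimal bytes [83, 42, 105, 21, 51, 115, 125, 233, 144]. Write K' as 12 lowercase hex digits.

039700000000

|K| = 9 > B = 6, so first hash the key.
H(K): sum = 83+42+105+21+51+115+125+233+144 = 919 → 03 97.
Zero-pad H(K) = 03 97 to 6 bytes: K' = 03 97 00 00 00 00.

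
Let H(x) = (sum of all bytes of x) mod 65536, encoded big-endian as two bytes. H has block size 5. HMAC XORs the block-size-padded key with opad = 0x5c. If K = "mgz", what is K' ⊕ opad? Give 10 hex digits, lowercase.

Key "mgz" = 6d 67 7a is 3 bytes ≤ B = 5; zero-pad to 5 bytes: K' = 6d 67 7a 00 00.
XOR each byte with 0x5c: 6d⊕5c=31, 67⊕5c=3b, 7a⊕5c=26, 00⊕5c=5c, 00⊕5c=5c.

313b265c5c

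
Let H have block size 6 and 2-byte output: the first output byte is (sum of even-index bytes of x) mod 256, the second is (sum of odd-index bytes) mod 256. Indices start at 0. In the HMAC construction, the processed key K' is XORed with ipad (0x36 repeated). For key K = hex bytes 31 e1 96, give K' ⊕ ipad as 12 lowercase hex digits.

07d7a0363636

Key hex bytes 31 e1 96 is 3 bytes ≤ B = 6; zero-pad to 6 bytes: K' = 31 e1 96 00 00 00.
XOR each byte with 0x36: 31⊕36=07, e1⊕36=d7, 96⊕36=a0, 00⊕36=36, 00⊕36=36, 00⊕36=36.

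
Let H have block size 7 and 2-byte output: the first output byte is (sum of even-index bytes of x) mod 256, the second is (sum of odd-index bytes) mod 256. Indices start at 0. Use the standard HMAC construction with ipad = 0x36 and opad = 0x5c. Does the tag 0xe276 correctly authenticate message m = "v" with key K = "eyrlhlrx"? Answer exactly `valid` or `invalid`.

valid

Key "eyrlhlrx" = 65 79 72 6c 68 6c 72 78 is 8 bytes > B = 7, so hash it first: H(key) = b1 c9, then zero-pad to 7 bytes: K' = b1 c9 00 00 00 00 00.
K' ⊕ ipad = 87 ff 36 36 36 36 36; K' ⊕ opad = ed 95 5c 5c 5c 5c 5c.
Inner hash: even-index sum = 297 mod 256 = 41; odd-index sum = 481 mod 256 = 225 → 29 e1.
Outer hash (recomputed tag): even-index sum = 738 mod 256 = 226; odd-index sum = 374 mod 256 = 118 → e2 76.
Recomputed tag = e276; claimed = e276 → match.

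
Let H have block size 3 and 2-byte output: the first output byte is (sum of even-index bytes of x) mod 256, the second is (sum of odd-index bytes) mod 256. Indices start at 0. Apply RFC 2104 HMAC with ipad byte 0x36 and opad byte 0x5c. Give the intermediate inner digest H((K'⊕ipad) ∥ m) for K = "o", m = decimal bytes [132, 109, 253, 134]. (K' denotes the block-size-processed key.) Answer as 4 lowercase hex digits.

82b7

Key "o" = 6f is 1 byte ≤ B = 3; zero-pad to 3 bytes: K' = 6f 00 00.
K' ⊕ ipad = 59 36 36.
Inner input = 59 36 36 ∥ 84 6d fd 86.
Inner hash: even-index sum = 386 mod 256 = 130; odd-index sum = 439 mod 256 = 183 → 82 b7.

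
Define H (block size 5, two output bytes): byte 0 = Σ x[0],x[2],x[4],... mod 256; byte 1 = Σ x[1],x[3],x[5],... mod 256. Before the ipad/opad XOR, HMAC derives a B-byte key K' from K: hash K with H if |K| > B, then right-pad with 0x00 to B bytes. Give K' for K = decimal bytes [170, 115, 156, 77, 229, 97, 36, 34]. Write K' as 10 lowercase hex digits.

|K| = 8 > B = 5, so first hash the key.
H(K): even-index sum = 591 mod 256 = 79; odd-index sum = 323 mod 256 = 67 → 4f 43.
Zero-pad H(K) = 4f 43 to 5 bytes: K' = 4f 43 00 00 00.

4f43000000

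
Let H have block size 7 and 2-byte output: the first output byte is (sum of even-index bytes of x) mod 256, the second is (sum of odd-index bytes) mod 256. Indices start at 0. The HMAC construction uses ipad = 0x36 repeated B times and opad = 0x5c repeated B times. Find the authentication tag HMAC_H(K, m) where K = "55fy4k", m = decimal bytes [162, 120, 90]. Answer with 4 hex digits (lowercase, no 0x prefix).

Key "55fy4k" = 35 35 66 79 34 6b is 6 bytes ≤ B = 7; zero-pad to 7 bytes: K' = 35 35 66 79 34 6b 00.
K' ⊕ ipad = 03 03 50 4f 02 5d 36.  K' ⊕ opad = 69 69 3a 25 68 37 5c.
Inner input = (K'⊕ipad) ∥ m = 03 03 50 4f 02 5d 36 ∥ a2 78 5a.
Inner hash: even-index sum = 259 mod 256 = 3; odd-index sum = 427 mod 256 = 171 → 03 ab.
Outer input = (K'⊕opad) ∥ inner = 69 69 3a 25 68 37 5c ∥ 03 ab.
Outer hash (tag): even-index sum = 530 mod 256 = 18; odd-index sum = 200 mod 256 = 200 → 12 c8.

12c8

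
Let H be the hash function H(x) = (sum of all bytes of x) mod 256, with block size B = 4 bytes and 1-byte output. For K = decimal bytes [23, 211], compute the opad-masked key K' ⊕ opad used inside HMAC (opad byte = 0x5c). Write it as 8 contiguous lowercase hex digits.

Key decimal bytes [23, 211] = 17 d3 is 2 bytes ≤ B = 4; zero-pad to 4 bytes: K' = 17 d3 00 00.
XOR each byte with 0x5c: 17⊕5c=4b, d3⊕5c=8f, 00⊕5c=5c, 00⊕5c=5c.

4b8f5c5c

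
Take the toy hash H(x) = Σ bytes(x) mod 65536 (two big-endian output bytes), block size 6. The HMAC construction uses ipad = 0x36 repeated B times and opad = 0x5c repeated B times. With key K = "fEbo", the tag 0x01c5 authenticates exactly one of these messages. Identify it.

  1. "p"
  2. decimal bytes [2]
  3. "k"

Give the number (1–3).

Key "fEbo" = 66 45 62 6f is 4 bytes ≤ B = 6; zero-pad to 6 bytes: K' = 66 45 62 6f 00 00.
K' ⊕ ipad = 50 73 54 59 36 36; K' ⊕ opad = 3a 19 3e 33 5c 5c.
m1: inner = H(50 73 54 59 36 36 70) = 02 4c; tag = H(3a 19 3e 33 5c 5c 02 4c) = 01ca
m2: inner = H(50 73 54 59 36 36 02) = 01 de; tag = H(3a 19 3e 33 5c 5c 01 de) = 025b
m3: inner = H(50 73 54 59 36 36 6b) = 02 47; tag = H(3a 19 3e 33 5c 5c 02 47) = 01c5 ← matches

3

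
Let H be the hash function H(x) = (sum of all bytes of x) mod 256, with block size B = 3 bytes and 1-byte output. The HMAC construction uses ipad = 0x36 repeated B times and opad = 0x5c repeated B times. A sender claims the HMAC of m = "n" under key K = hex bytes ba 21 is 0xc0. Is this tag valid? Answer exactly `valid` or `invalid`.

invalid

Key hex bytes ba 21 is 2 bytes ≤ B = 3; zero-pad to 3 bytes: K' = ba 21 00.
K' ⊕ ipad = 8c 17 36; K' ⊕ opad = e6 7d 5c.
Inner hash: sum = 140+23+54+110 = 327; mod 256 = 71 → 47.
Outer hash (recomputed tag): sum = 230+125+92+71 = 518; mod 256 = 6 → 06.
Recomputed tag = 06; claimed = c0 → mismatch.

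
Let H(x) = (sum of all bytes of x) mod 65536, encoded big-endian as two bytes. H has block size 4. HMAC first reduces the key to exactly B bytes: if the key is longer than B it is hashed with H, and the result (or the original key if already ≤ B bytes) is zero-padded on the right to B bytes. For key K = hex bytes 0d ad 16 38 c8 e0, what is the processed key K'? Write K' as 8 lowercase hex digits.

|K| = 6 > B = 4, so first hash the key.
H(K): sum = 13+173+22+56+200+224 = 688 → 02 b0.
Zero-pad H(K) = 02 b0 to 4 bytes: K' = 02 b0 00 00.

02b00000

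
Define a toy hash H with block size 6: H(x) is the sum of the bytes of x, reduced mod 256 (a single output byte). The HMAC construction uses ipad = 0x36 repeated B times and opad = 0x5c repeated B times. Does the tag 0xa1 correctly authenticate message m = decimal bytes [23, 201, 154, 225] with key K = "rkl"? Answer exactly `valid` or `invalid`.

Key "rkl" = 72 6b 6c is 3 bytes ≤ B = 6; zero-pad to 6 bytes: K' = 72 6b 6c 00 00 00.
K' ⊕ ipad = 44 5d 5a 36 36 36; K' ⊕ opad = 2e 37 30 5c 5c 5c.
Inner hash: sum = 68+93+90+54+54+54+23+201+154+225 = 1016; mod 256 = 248 → f8.
Outer hash (recomputed tag): sum = 46+55+48+92+92+92+248 = 673; mod 256 = 161 → a1.
Recomputed tag = a1; claimed = a1 → match.

valid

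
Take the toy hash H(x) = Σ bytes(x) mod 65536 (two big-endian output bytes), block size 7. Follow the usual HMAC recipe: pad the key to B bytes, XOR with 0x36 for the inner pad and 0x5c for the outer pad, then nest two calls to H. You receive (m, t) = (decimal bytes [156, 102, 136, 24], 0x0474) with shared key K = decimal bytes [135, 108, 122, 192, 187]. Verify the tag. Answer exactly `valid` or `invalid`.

Key decimal bytes [135, 108, 122, 192, 187] = 87 6c 7a c0 bb is 5 bytes ≤ B = 7; zero-pad to 7 bytes: K' = 87 6c 7a c0 bb 00 00.
K' ⊕ ipad = b1 5a 4c f6 8d 36 36; K' ⊕ opad = db 30 26 9c e7 5c 5c.
Inner hash: sum = 177+90+76+246+141+54+54+156+102+136+24 = 1256 → 04 e8.
Outer hash (recomputed tag): sum = 219+48+38+156+231+92+92+4+232 = 1112 → 04 58.
Recomputed tag = 0458; claimed = 0474 → mismatch.

invalid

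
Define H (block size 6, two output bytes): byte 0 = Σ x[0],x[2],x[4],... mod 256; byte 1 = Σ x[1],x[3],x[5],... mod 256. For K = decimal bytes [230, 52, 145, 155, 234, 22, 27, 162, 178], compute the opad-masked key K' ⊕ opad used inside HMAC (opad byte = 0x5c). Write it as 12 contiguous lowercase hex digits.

Key decimal bytes [230, 52, 145, 155, 234, 22, 27, 162, 178] = e6 34 91 9b ea 16 1b a2 b2 is 9 bytes > B = 6, so hash it first: H(key) = 2e 87, then zero-pad to 6 bytes: K' = 2e 87 00 00 00 00.
XOR each byte with 0x5c: 2e⊕5c=72, 87⊕5c=db, 00⊕5c=5c, 00⊕5c=5c, 00⊕5c=5c, 00⊕5c=5c.

72db5c5c5c5c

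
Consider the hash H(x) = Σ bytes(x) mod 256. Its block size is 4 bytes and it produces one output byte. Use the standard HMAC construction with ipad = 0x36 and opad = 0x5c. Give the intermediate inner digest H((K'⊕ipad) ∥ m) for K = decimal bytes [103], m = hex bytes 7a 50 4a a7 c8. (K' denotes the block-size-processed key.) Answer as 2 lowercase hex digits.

76

Key decimal bytes [103] = 67 is 1 byte ≤ B = 4; zero-pad to 4 bytes: K' = 67 00 00 00.
K' ⊕ ipad = 51 36 36 36.
Inner input = 51 36 36 36 ∥ 7a 50 4a a7 c8.
Inner hash: sum = 81+54+54+54+122+80+74+167+200 = 886; mod 256 = 118 → 76.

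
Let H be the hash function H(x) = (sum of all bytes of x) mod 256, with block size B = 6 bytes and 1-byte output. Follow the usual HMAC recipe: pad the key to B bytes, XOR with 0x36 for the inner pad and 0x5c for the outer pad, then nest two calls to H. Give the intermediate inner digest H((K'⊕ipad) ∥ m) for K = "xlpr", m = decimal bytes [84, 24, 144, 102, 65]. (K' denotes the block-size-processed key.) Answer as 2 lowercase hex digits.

41

Key "xlpr" = 78 6c 70 72 is 4 bytes ≤ B = 6; zero-pad to 6 bytes: K' = 78 6c 70 72 00 00.
K' ⊕ ipad = 4e 5a 46 44 36 36.
Inner input = 4e 5a 46 44 36 36 ∥ 54 18 90 66 41.
Inner hash: sum = 78+90+70+68+54+54+84+24+144+102+65 = 833; mod 256 = 65 → 41.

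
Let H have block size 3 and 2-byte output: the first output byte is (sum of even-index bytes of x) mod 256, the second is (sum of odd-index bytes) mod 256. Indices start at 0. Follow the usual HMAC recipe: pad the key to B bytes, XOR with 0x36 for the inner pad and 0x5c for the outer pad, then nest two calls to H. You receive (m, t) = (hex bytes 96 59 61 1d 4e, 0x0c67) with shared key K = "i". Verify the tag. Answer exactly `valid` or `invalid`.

valid

Key "i" = 69 is 1 byte ≤ B = 3; zero-pad to 3 bytes: K' = 69 00 00.
K' ⊕ ipad = 5f 36 36; K' ⊕ opad = 35 5c 5c.
Inner hash: even-index sum = 267 mod 256 = 11; odd-index sum = 379 mod 256 = 123 → 0b 7b.
Outer hash (recomputed tag): even-index sum = 268 mod 256 = 12; odd-index sum = 103 mod 256 = 103 → 0c 67.
Recomputed tag = 0c67; claimed = 0c67 → match.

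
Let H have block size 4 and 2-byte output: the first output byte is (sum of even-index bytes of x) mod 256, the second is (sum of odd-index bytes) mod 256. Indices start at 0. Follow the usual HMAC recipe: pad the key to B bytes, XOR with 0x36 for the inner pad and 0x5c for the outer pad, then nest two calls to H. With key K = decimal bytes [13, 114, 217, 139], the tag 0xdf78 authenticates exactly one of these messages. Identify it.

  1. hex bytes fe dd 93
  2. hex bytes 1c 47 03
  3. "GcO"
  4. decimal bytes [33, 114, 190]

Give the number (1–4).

4

Key decimal bytes [13, 114, 217, 139] = 0d 72 d9 8b is exactly B = 4 bytes: K' = 0d 72 d9 8b.
K' ⊕ ipad = 3b 44 ef bd; K' ⊕ opad = 51 2e 85 d7.
m1: inner = H(3b 44 ef bd fe dd 93) = bb de; tag = H(51 2e 85 d7 bb de) = 91e3
m2: inner = H(3b 44 ef bd 1c 47 03) = 49 48; tag = H(51 2e 85 d7 49 48) = 1f4d
m3: inner = H(3b 44 ef bd 47 63 4f) = c0 64; tag = H(51 2e 85 d7 c0 64) = 9669
m4: inner = H(3b 44 ef bd 21 72 be) = 09 73; tag = H(51 2e 85 d7 09 73) = df78 ← matches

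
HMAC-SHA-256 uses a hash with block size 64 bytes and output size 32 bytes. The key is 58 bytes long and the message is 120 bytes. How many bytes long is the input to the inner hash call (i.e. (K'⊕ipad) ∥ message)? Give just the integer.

184

Key is 58 ≤ 64 bytes, zero-padded: |K'| = 64.
Inner input = (K'⊕ipad) ∥ m → 64 + 120 = 184 bytes.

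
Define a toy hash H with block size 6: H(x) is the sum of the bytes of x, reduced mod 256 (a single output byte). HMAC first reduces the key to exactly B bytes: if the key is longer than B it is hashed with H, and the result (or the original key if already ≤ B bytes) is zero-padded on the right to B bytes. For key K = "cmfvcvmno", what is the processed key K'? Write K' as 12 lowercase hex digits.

cf0000000000

|K| = 9 > B = 6, so first hash the key.
H(K): sum = 99+109+102+118+99+118+109+110+111 = 975; mod 256 = 207 → cf.
Zero-pad H(K) = cf to 6 bytes: K' = cf 00 00 00 00 00.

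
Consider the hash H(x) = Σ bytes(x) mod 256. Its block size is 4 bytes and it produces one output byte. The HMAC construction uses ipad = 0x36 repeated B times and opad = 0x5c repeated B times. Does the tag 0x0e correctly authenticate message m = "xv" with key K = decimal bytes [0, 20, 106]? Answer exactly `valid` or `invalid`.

Key decimal bytes [0, 20, 106] = 00 14 6a is 3 bytes ≤ B = 4; zero-pad to 4 bytes: K' = 00 14 6a 00.
K' ⊕ ipad = 36 22 5c 36; K' ⊕ opad = 5c 48 36 5c.
Inner hash: sum = 54+34+92+54+120+118 = 472; mod 256 = 216 → d8.
Outer hash (recomputed tag): sum = 92+72+54+92+216 = 526; mod 256 = 14 → 0e.
Recomputed tag = 0e; claimed = 0e → match.

valid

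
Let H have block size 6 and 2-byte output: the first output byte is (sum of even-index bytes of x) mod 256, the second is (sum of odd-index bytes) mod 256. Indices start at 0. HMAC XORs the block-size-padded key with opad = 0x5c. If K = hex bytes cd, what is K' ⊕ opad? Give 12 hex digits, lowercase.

915c5c5c5c5c

Key hex bytes cd is 1 byte ≤ B = 6; zero-pad to 6 bytes: K' = cd 00 00 00 00 00.
XOR each byte with 0x5c: cd⊕5c=91, 00⊕5c=5c, 00⊕5c=5c, 00⊕5c=5c, 00⊕5c=5c, 00⊕5c=5c.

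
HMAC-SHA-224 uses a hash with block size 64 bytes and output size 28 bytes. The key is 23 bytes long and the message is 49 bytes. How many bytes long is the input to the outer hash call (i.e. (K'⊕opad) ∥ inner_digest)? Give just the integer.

Key is 23 ≤ 64 bytes, zero-padded: |K'| = 64.
Outer input = (K'⊕opad) ∥ H(inner) → 64 + 28 = 92 bytes.

92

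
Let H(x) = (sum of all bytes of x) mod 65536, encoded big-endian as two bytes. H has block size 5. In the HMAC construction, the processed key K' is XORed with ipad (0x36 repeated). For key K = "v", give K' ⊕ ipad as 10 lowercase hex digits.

Key "v" = 76 is 1 byte ≤ B = 5; zero-pad to 5 bytes: K' = 76 00 00 00 00.
XOR each byte with 0x36: 76⊕36=40, 00⊕36=36, 00⊕36=36, 00⊕36=36, 00⊕36=36.

4036363636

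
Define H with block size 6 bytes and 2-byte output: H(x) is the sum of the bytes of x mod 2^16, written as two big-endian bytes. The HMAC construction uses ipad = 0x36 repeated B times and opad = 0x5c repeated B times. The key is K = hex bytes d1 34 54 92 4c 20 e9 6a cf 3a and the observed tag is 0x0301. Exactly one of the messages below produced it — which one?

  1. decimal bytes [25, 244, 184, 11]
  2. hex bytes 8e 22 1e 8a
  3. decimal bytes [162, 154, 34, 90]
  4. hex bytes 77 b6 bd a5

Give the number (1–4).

3

Key hex bytes d1 34 54 92 4c 20 e9 6a cf 3a is 10 bytes > B = 6, so hash it first: H(key) = 04 b3, then zero-pad to 6 bytes: K' = 04 b3 00 00 00 00.
K' ⊕ ipad = 32 85 36 36 36 36; K' ⊕ opad = 58 ef 5c 5c 5c 5c.
m1: inner = H(32 85 36 36 36 36 19 f4 b8 0b) = 03 5f; tag = H(58 ef 5c 5c 5c 5c 03 5f) = 0319
m2: inner = H(32 85 36 36 36 36 8e 22 1e 8a) = 02 e7; tag = H(58 ef 5c 5c 5c 5c 02 e7) = 03a0
m3: inner = H(32 85 36 36 36 36 a2 9a 22 5a) = 03 47; tag = H(58 ef 5c 5c 5c 5c 03 47) = 0301 ← matches
m4: inner = H(32 85 36 36 36 36 77 b6 bd a5) = 04 1e; tag = H(58 ef 5c 5c 5c 5c 04 1e) = 02d9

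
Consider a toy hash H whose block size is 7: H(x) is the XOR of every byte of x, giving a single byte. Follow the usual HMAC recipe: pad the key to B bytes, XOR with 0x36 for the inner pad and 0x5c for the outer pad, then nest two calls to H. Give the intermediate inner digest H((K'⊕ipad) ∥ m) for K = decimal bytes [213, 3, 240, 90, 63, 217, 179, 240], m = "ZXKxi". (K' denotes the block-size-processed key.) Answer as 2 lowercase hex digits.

b7

Key decimal bytes [213, 3, 240, 90, 63, 217, 179, 240] = d5 03 f0 5a 3f d9 b3 f0 is 8 bytes > B = 7, so hash it first: H(key) = d9, then zero-pad to 7 bytes: K' = d9 00 00 00 00 00 00.
K' ⊕ ipad = ef 36 36 36 36 36 36.
Inner input = ef 36 36 36 36 36 36 ∥ 5a 58 4b 78 69.
Inner hash: XOR ef⊕36⊕36⊕36⊕36⊕36⊕36⊕5a⊕58⊕4b⊕78⊕69 = b7.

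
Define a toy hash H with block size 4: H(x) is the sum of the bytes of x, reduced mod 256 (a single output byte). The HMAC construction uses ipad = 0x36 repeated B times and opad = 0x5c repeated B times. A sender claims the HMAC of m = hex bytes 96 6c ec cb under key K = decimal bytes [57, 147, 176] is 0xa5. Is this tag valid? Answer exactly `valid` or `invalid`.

valid

Key decimal bytes [57, 147, 176] = 39 93 b0 is 3 bytes ≤ B = 4; zero-pad to 4 bytes: K' = 39 93 b0 00.
K' ⊕ ipad = 0f a5 86 36; K' ⊕ opad = 65 cf ec 5c.
Inner hash: sum = 15+165+134+54+150+108+236+203 = 1065; mod 256 = 41 → 29.
Outer hash (recomputed tag): sum = 101+207+236+92+41 = 677; mod 256 = 165 → a5.
Recomputed tag = a5; claimed = a5 → match.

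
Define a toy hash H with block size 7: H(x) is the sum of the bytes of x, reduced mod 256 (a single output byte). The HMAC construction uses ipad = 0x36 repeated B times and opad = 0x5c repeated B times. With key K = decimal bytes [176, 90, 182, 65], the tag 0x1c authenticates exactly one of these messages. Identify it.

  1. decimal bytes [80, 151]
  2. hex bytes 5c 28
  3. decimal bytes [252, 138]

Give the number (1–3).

Key decimal bytes [176, 90, 182, 65] = b0 5a b6 41 is 4 bytes ≤ B = 7; zero-pad to 7 bytes: K' = b0 5a b6 41 00 00 00.
K' ⊕ ipad = 86 6c 80 77 36 36 36; K' ⊕ opad = ec 06 ea 1d 5c 5c 5c.
m1: inner = H(86 6c 80 77 36 36 36 50 97) = 72; tag = H(ec 06 ea 1d 5c 5c 5c 72) = 7f
m2: inner = H(86 6c 80 77 36 36 36 5c 28) = 0f; tag = H(ec 06 ea 1d 5c 5c 5c 0f) = 1c ← matches
m3: inner = H(86 6c 80 77 36 36 36 fc 8a) = 11; tag = H(ec 06 ea 1d 5c 5c 5c 11) = 1e

2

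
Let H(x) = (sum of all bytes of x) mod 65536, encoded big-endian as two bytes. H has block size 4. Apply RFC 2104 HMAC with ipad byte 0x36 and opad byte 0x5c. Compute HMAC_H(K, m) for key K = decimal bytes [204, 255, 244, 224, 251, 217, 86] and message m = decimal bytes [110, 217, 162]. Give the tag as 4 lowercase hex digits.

0230

Key decimal bytes [204, 255, 244, 224, 251, 217, 86] = cc ff f4 e0 fb d9 56 is 7 bytes > B = 4, so hash it first: H(key) = 05 c9, then zero-pad to 4 bytes: K' = 05 c9 00 00.
K' ⊕ ipad = 33 ff 36 36.  K' ⊕ opad = 59 95 5c 5c.
Inner input = (K'⊕ipad) ∥ m = 33 ff 36 36 ∥ 6e d9 a2.
Inner hash: sum = 51+255+54+54+110+217+162 = 903 → 03 87.
Outer input = (K'⊕opad) ∥ inner = 59 95 5c 5c ∥ 03 87.
Outer hash (tag): sum = 89+149+92+92+3+135 = 560 → 02 30.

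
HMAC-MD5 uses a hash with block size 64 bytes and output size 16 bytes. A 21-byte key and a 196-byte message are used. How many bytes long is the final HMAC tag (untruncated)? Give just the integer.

16

The tag is one MD5 digest: 16 bytes.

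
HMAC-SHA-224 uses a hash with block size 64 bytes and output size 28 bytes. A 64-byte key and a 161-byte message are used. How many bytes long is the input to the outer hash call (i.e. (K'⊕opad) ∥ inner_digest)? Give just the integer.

Key is 64 ≤ 64 bytes, zero-padded: |K'| = 64.
Outer input = (K'⊕opad) ∥ H(inner) → 64 + 28 = 92 bytes.

92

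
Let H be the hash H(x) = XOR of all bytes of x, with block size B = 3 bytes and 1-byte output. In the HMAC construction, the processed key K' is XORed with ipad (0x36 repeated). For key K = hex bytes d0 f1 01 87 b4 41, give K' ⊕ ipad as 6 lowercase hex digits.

643636

Key hex bytes d0 f1 01 87 b4 41 is 6 bytes > B = 3, so hash it first: H(key) = 52, then zero-pad to 3 bytes: K' = 52 00 00.
XOR each byte with 0x36: 52⊕36=64, 00⊕36=36, 00⊕36=36.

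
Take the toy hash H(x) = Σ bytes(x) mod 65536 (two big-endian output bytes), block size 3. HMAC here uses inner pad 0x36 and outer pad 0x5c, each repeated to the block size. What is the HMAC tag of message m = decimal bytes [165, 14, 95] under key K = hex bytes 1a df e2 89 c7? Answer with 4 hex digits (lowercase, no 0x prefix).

01cd

Key hex bytes 1a df e2 89 c7 is 5 bytes > B = 3, so hash it first: H(key) = 03 2b, then zero-pad to 3 bytes: K' = 03 2b 00.
K' ⊕ ipad = 35 1d 36.  K' ⊕ opad = 5f 77 5c.
Inner input = (K'⊕ipad) ∥ m = 35 1d 36 ∥ a5 0e 5f.
Inner hash: sum = 53+29+54+165+14+95 = 410 → 01 9a.
Outer input = (K'⊕opad) ∥ inner = 5f 77 5c ∥ 01 9a.
Outer hash (tag): sum = 95+119+92+1+154 = 461 → 01 cd.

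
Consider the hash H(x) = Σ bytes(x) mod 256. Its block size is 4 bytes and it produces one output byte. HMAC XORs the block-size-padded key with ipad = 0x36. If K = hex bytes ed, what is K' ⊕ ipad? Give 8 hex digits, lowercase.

Key hex bytes ed is 1 byte ≤ B = 4; zero-pad to 4 bytes: K' = ed 00 00 00.
XOR each byte with 0x36: ed⊕36=db, 00⊕36=36, 00⊕36=36, 00⊕36=36.

db363636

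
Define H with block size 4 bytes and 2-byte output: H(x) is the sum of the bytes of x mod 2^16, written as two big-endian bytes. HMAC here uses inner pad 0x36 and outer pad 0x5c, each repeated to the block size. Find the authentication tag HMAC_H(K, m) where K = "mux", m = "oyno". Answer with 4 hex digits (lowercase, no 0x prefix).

01c3

Key "mux" = 6d 75 78 is 3 bytes ≤ B = 4; zero-pad to 4 bytes: K' = 6d 75 78 00.
K' ⊕ ipad = 5b 43 4e 36.  K' ⊕ opad = 31 29 24 5c.
Inner input = (K'⊕ipad) ∥ m = 5b 43 4e 36 ∥ 6f 79 6e 6f.
Inner hash: sum = 91+67+78+54+111+121+110+111 = 743 → 02 e7.
Outer input = (K'⊕opad) ∥ inner = 31 29 24 5c ∥ 02 e7.
Outer hash (tag): sum = 49+41+36+92+2+231 = 451 → 01 c3.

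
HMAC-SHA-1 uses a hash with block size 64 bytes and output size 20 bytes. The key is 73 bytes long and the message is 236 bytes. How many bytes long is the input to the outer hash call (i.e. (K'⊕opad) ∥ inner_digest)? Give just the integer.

Key is 73 > 64 bytes, so it is hashed to 20 bytes then zero-padded to 64: |K'| = 64.
Outer input = (K'⊕opad) ∥ H(inner) → 64 + 20 = 84 bytes.

84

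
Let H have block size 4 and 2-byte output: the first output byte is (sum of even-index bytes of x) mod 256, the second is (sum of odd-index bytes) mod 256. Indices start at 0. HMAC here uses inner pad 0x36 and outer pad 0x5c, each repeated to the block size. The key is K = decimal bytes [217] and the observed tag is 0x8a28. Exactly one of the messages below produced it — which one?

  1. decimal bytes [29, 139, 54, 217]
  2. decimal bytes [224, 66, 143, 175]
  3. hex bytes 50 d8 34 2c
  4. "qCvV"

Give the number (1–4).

3

Key decimal bytes [217] = d9 is 1 byte ≤ B = 4; zero-pad to 4 bytes: K' = d9 00 00 00.
K' ⊕ ipad = ef 36 36 36; K' ⊕ opad = 85 5c 5c 5c.
m1: inner = H(ef 36 36 36 1d 8b 36 d9) = 78 d0; tag = H(85 5c 5c 5c 78 d0) = 5988
m2: inner = H(ef 36 36 36 e0 42 8f af) = 94 5d; tag = H(85 5c 5c 5c 94 5d) = 7515
m3: inner = H(ef 36 36 36 50 d8 34 2c) = a9 70; tag = H(85 5c 5c 5c a9 70) = 8a28 ← matches
m4: inner = H(ef 36 36 36 71 43 76 56) = 0c 05; tag = H(85 5c 5c 5c 0c 05) = edbd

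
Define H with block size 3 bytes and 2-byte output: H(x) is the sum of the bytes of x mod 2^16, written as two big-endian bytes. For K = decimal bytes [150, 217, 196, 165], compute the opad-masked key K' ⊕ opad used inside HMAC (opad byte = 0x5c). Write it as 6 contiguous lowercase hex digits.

5e845c

Key decimal bytes [150, 217, 196, 165] = 96 d9 c4 a5 is 4 bytes > B = 3, so hash it first: H(key) = 02 d8, then zero-pad to 3 bytes: K' = 02 d8 00.
XOR each byte with 0x5c: 02⊕5c=5e, d8⊕5c=84, 00⊕5c=5c.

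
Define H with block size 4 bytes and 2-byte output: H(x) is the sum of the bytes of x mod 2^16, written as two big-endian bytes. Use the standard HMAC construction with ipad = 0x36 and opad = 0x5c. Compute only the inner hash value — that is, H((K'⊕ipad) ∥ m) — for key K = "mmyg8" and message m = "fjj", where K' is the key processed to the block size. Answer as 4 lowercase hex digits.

Key "mmyg8" = 6d 6d 79 67 38 is 5 bytes > B = 4, so hash it first: H(key) = 01 f2, then zero-pad to 4 bytes: K' = 01 f2 00 00.
K' ⊕ ipad = 37 c4 36 36.
Inner input = 37 c4 36 36 ∥ 66 6a 6a.
Inner hash: sum = 55+196+54+54+102+106+106 = 673 → 02 a1.

02a1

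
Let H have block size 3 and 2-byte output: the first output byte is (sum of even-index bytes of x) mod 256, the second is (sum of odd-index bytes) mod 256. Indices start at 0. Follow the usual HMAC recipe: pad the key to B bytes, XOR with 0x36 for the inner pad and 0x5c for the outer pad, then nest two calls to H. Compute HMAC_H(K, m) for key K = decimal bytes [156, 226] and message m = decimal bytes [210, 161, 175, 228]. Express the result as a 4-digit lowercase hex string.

7123

Key decimal bytes [156, 226] = 9c e2 is 2 bytes ≤ B = 3; zero-pad to 3 bytes: K' = 9c e2 00.
K' ⊕ ipad = aa d4 36.  K' ⊕ opad = c0 be 5c.
Inner input = (K'⊕ipad) ∥ m = aa d4 36 ∥ d2 a1 af e4.
Inner hash: even-index sum = 613 mod 256 = 101; odd-index sum = 597 mod 256 = 85 → 65 55.
Outer input = (K'⊕opad) ∥ inner = c0 be 5c ∥ 65 55.
Outer hash (tag): even-index sum = 369 mod 256 = 113; odd-index sum = 291 mod 256 = 35 → 71 23.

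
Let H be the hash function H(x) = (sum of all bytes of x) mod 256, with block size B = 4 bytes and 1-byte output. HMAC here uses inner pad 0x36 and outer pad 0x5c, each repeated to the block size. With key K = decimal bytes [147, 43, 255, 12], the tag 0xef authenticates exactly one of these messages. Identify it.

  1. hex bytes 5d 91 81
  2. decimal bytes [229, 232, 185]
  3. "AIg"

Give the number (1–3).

Key decimal bytes [147, 43, 255, 12] = 93 2b ff 0c is exactly B = 4 bytes: K' = 93 2b ff 0c.
K' ⊕ ipad = a5 1d c9 3a; K' ⊕ opad = cf 77 a3 50.
m1: inner = H(a5 1d c9 3a 5d 91 81) = 34; tag = H(cf 77 a3 50 34) = 6d
m2: inner = H(a5 1d c9 3a e5 e8 b9) = 4b; tag = H(cf 77 a3 50 4b) = 84
m3: inner = H(a5 1d c9 3a 41 49 67) = b6; tag = H(cf 77 a3 50 b6) = ef ← matches

3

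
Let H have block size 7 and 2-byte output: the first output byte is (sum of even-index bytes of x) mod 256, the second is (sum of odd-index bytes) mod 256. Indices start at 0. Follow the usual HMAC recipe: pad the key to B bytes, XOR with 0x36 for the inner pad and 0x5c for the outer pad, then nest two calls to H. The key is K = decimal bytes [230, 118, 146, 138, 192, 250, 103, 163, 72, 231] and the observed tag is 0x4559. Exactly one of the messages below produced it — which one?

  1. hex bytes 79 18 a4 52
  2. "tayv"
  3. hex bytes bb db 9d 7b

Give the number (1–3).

3

Key decimal bytes [230, 118, 146, 138, 192, 250, 103, 163, 72, 231] = e6 76 92 8a c0 fa 67 a3 48 e7 is 10 bytes > B = 7, so hash it first: H(key) = e7 84, then zero-pad to 7 bytes: K' = e7 84 00 00 00 00 00.
K' ⊕ ipad = d1 b2 36 36 36 36 36; K' ⊕ opad = bb d8 5c 5c 5c 5c 5c.
m1: inner = H(d1 b2 36 36 36 36 36 79 18 a4 52) = dd 3b; tag = H(bb d8 5c 5c 5c 5c 5c dd 3b) = 0a6d
m2: inner = H(d1 b2 36 36 36 36 36 74 61 79 76) = 4a 0b; tag = H(bb d8 5c 5c 5c 5c 5c 4a 0b) = dada
m3: inner = H(d1 b2 36 36 36 36 36 bb db 9d 7b) = c9 76; tag = H(bb d8 5c 5c 5c 5c 5c c9 76) = 4559 ← matches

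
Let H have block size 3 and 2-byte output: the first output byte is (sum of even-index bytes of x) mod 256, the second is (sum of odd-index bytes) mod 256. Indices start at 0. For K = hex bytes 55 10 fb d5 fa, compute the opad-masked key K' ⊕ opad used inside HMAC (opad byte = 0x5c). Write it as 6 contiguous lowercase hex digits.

Key hex bytes 55 10 fb d5 fa is 5 bytes > B = 3, so hash it first: H(key) = 4a e5, then zero-pad to 3 bytes: K' = 4a e5 00.
XOR each byte with 0x5c: 4a⊕5c=16, e5⊕5c=b9, 00⊕5c=5c.

16b95c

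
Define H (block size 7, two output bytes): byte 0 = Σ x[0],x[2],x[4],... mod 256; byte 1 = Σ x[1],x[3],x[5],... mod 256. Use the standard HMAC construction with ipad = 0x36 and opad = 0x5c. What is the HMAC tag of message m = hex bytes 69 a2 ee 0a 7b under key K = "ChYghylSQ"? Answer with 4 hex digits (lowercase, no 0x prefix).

Key "ChYghylSQ" = 43 68 59 67 68 79 6c 53 51 is 9 bytes > B = 7, so hash it first: H(key) = c1 9b, then zero-pad to 7 bytes: K' = c1 9b 00 00 00 00 00.
K' ⊕ ipad = f7 ad 36 36 36 36 36.  K' ⊕ opad = 9d c7 5c 5c 5c 5c 5c.
Inner input = (K'⊕ipad) ∥ m = f7 ad 36 36 36 36 36 ∥ 69 a2 ee 0a 7b.
Inner hash: even-index sum = 581 mod 256 = 69; odd-index sum = 747 mod 256 = 235 → 45 eb.
Outer input = (K'⊕opad) ∥ inner = 9d c7 5c 5c 5c 5c 5c ∥ 45 eb.
Outer hash (tag): even-index sum = 668 mod 256 = 156; odd-index sum = 452 mod 256 = 196 → 9c c4.

9cc4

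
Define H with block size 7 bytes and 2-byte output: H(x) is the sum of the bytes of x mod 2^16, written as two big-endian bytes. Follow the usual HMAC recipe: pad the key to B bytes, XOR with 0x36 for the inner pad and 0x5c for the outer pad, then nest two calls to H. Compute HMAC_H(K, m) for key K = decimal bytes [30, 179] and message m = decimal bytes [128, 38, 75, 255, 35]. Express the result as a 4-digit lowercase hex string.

03ce

Key decimal bytes [30, 179] = 1e b3 is 2 bytes ≤ B = 7; zero-pad to 7 bytes: K' = 1e b3 00 00 00 00 00.
K' ⊕ ipad = 28 85 36 36 36 36 36.  K' ⊕ opad = 42 ef 5c 5c 5c 5c 5c.
Inner input = (K'⊕ipad) ∥ m = 28 85 36 36 36 36 36 ∥ 80 26 4b ff 23.
Inner hash: sum = 40+133+54+54+54+54+54+128+38+75+255+35 = 974 → 03 ce.
Outer input = (K'⊕opad) ∥ inner = 42 ef 5c 5c 5c 5c 5c ∥ 03 ce.
Outer hash (tag): sum = 66+239+92+92+92+92+92+3+206 = 974 → 03 ce.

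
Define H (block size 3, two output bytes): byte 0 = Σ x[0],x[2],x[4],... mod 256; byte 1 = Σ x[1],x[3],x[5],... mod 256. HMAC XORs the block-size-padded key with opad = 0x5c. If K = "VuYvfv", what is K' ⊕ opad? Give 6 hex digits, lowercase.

493d5c

Key "VuYvfv" = 56 75 59 76 66 76 is 6 bytes > B = 3, so hash it first: H(key) = 15 61, then zero-pad to 3 bytes: K' = 15 61 00.
XOR each byte with 0x5c: 15⊕5c=49, 61⊕5c=3d, 00⊕5c=5c.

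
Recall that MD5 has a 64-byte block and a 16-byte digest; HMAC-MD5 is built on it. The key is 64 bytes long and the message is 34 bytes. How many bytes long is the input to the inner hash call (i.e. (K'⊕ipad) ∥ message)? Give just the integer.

Key is 64 ≤ 64 bytes, zero-padded: |K'| = 64.
Inner input = (K'⊕ipad) ∥ m → 64 + 34 = 98 bytes.

98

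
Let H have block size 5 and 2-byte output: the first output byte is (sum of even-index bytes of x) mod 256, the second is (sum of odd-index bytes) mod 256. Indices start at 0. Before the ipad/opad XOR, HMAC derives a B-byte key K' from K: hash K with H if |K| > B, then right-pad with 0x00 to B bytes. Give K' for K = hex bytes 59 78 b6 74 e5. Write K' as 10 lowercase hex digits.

5978b674e5

Key hex bytes 59 78 b6 74 e5 is exactly B = 5 bytes: K' = 59 78 b6 74 e5.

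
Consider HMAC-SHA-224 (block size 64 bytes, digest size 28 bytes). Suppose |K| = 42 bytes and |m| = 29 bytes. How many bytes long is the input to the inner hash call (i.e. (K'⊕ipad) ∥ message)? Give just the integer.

Key is 42 ≤ 64 bytes, zero-padded: |K'| = 64.
Inner input = (K'⊕ipad) ∥ m → 64 + 29 = 93 bytes.

93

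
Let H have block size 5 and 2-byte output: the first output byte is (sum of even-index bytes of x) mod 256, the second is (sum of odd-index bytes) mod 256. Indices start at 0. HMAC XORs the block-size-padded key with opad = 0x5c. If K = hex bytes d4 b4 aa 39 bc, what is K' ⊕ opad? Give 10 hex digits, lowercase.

Key hex bytes d4 b4 aa 39 bc is exactly B = 5 bytes: K' = d4 b4 aa 39 bc.
XOR each byte with 0x5c: d4⊕5c=88, b4⊕5c=e8, aa⊕5c=f6, 39⊕5c=65, bc⊕5c=e0.

88e8f665e0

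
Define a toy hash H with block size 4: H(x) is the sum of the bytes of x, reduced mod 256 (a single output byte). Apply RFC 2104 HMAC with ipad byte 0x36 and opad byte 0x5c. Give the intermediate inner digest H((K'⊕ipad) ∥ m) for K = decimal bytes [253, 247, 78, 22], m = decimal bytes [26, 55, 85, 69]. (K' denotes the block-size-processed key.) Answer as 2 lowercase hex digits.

Key decimal bytes [253, 247, 78, 22] = fd f7 4e 16 is exactly B = 4 bytes: K' = fd f7 4e 16.
K' ⊕ ipad = cb c1 78 20.
Inner input = cb c1 78 20 ∥ 1a 37 55 45.
Inner hash: sum = 203+193+120+32+26+55+85+69 = 783; mod 256 = 15 → 0f.

0f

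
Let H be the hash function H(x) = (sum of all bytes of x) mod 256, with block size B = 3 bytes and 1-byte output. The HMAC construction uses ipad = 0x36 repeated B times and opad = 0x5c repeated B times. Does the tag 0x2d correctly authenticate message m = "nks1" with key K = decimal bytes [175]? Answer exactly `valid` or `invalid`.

Key decimal bytes [175] = af is 1 byte ≤ B = 3; zero-pad to 3 bytes: K' = af 00 00.
K' ⊕ ipad = 99 36 36; K' ⊕ opad = f3 5c 5c.
Inner hash: sum = 153+54+54+110+107+115+49 = 642; mod 256 = 130 → 82.
Outer hash (recomputed tag): sum = 243+92+92+130 = 557; mod 256 = 45 → 2d.
Recomputed tag = 2d; claimed = 2d → match.

valid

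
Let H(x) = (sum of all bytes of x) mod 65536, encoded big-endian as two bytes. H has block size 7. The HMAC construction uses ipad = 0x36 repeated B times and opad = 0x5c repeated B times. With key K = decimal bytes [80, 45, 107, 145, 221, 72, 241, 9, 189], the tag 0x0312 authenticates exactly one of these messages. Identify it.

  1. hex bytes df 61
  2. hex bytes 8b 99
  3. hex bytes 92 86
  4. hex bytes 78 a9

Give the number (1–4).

1

Key decimal bytes [80, 45, 107, 145, 221, 72, 241, 9, 189] = 50 2d 6b 91 dd 48 f1 09 bd is 9 bytes > B = 7, so hash it first: H(key) = 04 55, then zero-pad to 7 bytes: K' = 04 55 00 00 00 00 00.
K' ⊕ ipad = 32 63 36 36 36 36 36; K' ⊕ opad = 58 09 5c 5c 5c 5c 5c.
m1: inner = H(32 63 36 36 36 36 36 df 61) = 02 e3; tag = H(58 09 5c 5c 5c 5c 5c 02 e3) = 0312 ← matches
m2: inner = H(32 63 36 36 36 36 36 8b 99) = 02 c7; tag = H(58 09 5c 5c 5c 5c 5c 02 c7) = 02f6
m3: inner = H(32 63 36 36 36 36 36 92 86) = 02 bb; tag = H(58 09 5c 5c 5c 5c 5c 02 bb) = 02ea
m4: inner = H(32 63 36 36 36 36 36 78 a9) = 02 c4; tag = H(58 09 5c 5c 5c 5c 5c 02 c4) = 02f3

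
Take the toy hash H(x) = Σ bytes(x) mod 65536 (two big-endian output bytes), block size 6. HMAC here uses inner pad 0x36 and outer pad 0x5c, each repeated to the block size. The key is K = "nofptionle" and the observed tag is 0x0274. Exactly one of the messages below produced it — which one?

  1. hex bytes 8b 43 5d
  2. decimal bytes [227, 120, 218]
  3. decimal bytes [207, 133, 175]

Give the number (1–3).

Key "nofptionle" = 6e 6f 66 70 74 69 6f 6e 6c 65 is 10 bytes > B = 6, so hash it first: H(key) = 04 3e, then zero-pad to 6 bytes: K' = 04 3e 00 00 00 00.
K' ⊕ ipad = 32 08 36 36 36 36; K' ⊕ opad = 58 62 5c 5c 5c 5c.
m1: inner = H(32 08 36 36 36 36 8b 43 5d) = 02 3d; tag = H(58 62 5c 5c 5c 5c 02 3d) = 0269
m2: inner = H(32 08 36 36 36 36 e3 78 da) = 03 47; tag = H(58 62 5c 5c 5c 5c 03 47) = 0274 ← matches
m3: inner = H(32 08 36 36 36 36 cf 85 af) = 03 15; tag = H(58 62 5c 5c 5c 5c 03 15) = 0242

2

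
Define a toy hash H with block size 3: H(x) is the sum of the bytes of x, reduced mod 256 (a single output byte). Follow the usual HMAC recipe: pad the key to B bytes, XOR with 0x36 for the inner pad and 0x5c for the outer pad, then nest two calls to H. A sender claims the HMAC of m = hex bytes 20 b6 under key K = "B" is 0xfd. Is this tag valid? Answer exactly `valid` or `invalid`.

Key "B" = 42 is 1 byte ≤ B = 3; zero-pad to 3 bytes: K' = 42 00 00.
K' ⊕ ipad = 74 36 36; K' ⊕ opad = 1e 5c 5c.
Inner hash: sum = 116+54+54+32+182 = 438; mod 256 = 182 → b6.
Outer hash (recomputed tag): sum = 30+92+92+182 = 396; mod 256 = 140 → 8c.
Recomputed tag = 8c; claimed = fd → mismatch.

invalid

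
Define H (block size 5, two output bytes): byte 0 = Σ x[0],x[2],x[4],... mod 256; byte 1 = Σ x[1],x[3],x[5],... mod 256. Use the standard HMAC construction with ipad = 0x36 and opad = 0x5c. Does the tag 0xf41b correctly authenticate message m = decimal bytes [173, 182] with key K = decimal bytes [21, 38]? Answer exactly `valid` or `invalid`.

valid

Key decimal bytes [21, 38] = 15 26 is 2 bytes ≤ B = 5; zero-pad to 5 bytes: K' = 15 26 00 00 00.
K' ⊕ ipad = 23 10 36 36 36; K' ⊕ opad = 49 7a 5c 5c 5c.
Inner hash: even-index sum = 325 mod 256 = 69; odd-index sum = 243 mod 256 = 243 → 45 f3.
Outer hash (recomputed tag): even-index sum = 500 mod 256 = 244; odd-index sum = 283 mod 256 = 27 → f4 1b.
Recomputed tag = f41b; claimed = f41b → match.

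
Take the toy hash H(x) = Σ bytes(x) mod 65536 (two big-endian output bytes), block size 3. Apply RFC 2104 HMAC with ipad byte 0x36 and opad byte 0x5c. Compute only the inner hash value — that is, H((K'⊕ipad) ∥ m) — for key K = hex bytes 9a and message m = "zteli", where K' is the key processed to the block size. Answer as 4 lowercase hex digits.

Key hex bytes 9a is 1 byte ≤ B = 3; zero-pad to 3 bytes: K' = 9a 00 00.
K' ⊕ ipad = ac 36 36.
Inner input = ac 36 36 ∥ 7a 74 65 6c 69.
Inner hash: sum = 172+54+54+122+116+101+108+105 = 832 → 03 40.

0340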